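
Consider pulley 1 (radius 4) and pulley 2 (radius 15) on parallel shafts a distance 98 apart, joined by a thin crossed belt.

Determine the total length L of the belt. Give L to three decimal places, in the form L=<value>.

crossed belt: β = asin((r1+r2)/C) = asin(19/98) = 11.1792°
wrap1 = wrap2 = π + 2β = 202.3583°
tangent length = C·cosβ = 96.1405
L = (r1+r2)·wrap + 2·C·cosβ = 19·3.5318 + 2·96.1405 = 259.3856

L=259.386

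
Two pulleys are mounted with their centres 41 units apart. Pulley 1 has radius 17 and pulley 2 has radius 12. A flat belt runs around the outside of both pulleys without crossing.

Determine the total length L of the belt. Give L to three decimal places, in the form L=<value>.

open belt: β = asin((r2−r1)/C) = asin(-5/41) = -7.0047°
wrap1 = π − 2β = 194.0095°
wrap2 = π + 2β = 165.9905°
tangent length = C·cosβ = 40.6940
L = r1·wrap1 + r2·wrap2 + 2·C·cosβ = 17·3.3861 + 12·2.8971 + 2·40.6940 = 173.7167

L=173.717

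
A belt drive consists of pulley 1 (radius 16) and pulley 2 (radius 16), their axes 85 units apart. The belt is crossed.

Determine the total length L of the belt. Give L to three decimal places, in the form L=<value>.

crossed belt: β = asin((r1+r2)/C) = asin(32/85) = 22.1152°
wrap1 = wrap2 = π + 2β = 224.2305°
tangent length = C·cosβ = 78.7464
L = (r1+r2)·wrap + 2·C·cosβ = 32·3.9136 + 2·78.7464 = 282.7268

L=282.727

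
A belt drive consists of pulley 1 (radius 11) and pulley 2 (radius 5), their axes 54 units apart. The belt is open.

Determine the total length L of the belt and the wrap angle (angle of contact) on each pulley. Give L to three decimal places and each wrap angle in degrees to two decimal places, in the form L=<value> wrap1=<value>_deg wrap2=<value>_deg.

open belt: β = asin((r2−r1)/C) = asin(-6/54) = -6.3794°
wrap1 = π − 2β = 192.7587°
wrap2 = π + 2β = 167.2413°
tangent length = C·cosβ = 53.6656
L = r1·wrap1 + r2·wrap2 + 2·C·cosβ = 11·3.3643 + 5·2.9189 + 2·53.6656 = 158.9328

L=158.933 wrap1=192.76_deg wrap2=167.24_deg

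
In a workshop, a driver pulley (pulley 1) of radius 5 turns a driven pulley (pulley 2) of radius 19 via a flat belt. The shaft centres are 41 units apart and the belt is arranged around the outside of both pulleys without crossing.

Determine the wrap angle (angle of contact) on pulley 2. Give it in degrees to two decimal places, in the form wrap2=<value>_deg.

open belt: β = asin((r2−r1)/C) = asin(14/41) = 19.9661°
wrap1 = π − 2β = 140.0679°
wrap2 = π + 2β = 219.9321°

wrap2=219.93_deg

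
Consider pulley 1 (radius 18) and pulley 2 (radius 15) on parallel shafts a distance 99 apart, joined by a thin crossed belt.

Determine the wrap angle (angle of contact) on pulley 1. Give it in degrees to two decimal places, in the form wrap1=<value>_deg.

crossed belt: β = asin((r1+r2)/C) = asin(33/99) = 19.4712°
wrap1 = wrap2 = π + 2β = 218.9424°

wrap1=218.94_deg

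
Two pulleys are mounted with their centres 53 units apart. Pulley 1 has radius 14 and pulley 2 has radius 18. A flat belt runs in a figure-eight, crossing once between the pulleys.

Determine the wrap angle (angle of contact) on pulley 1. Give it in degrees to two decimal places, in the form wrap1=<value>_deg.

wrap1=254.28_deg

crossed belt: β = asin((r1+r2)/C) = asin(32/53) = 37.1406°
wrap1 = wrap2 = π + 2β = 254.2813°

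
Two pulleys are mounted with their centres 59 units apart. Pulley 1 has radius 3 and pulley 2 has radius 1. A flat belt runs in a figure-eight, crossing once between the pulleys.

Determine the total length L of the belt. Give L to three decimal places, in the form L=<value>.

L=130.838

crossed belt: β = asin((r1+r2)/C) = asin(4/59) = 3.8874°
wrap1 = wrap2 = π + 2β = 187.7749°
tangent length = C·cosβ = 58.8643
L = (r1+r2)·wrap + 2·C·cosβ = 4·3.2773 + 2·58.8643 = 130.8377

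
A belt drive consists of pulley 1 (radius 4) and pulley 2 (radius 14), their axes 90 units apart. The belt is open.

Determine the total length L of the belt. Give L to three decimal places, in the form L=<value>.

L=237.661

open belt: β = asin((r2−r1)/C) = asin(10/90) = 6.3794°
wrap1 = π − 2β = 167.2413°
wrap2 = π + 2β = 192.7587°
tangent length = C·cosβ = 89.4427
L = r1·wrap1 + r2·wrap2 + 2·C·cosβ = 4·2.9189 + 14·3.3643 + 2·89.4427 = 237.6609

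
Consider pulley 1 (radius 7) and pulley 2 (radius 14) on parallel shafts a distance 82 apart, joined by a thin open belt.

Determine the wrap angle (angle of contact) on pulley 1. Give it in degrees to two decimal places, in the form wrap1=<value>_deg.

wrap1=170.21_deg

open belt: β = asin((r2−r1)/C) = asin(7/82) = 4.8971°
wrap1 = π − 2β = 170.2059°
wrap2 = π + 2β = 189.7941°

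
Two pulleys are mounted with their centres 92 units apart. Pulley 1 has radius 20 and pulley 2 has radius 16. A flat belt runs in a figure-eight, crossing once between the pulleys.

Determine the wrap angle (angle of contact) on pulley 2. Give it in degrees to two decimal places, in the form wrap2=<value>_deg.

wrap2=226.07_deg

crossed belt: β = asin((r1+r2)/C) = asin(36/92) = 23.0357°
wrap1 = wrap2 = π + 2β = 226.0714°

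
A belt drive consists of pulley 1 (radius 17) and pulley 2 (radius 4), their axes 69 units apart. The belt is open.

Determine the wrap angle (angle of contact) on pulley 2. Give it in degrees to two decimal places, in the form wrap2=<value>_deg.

open belt: β = asin((r2−r1)/C) = asin(-13/69) = -10.8598°
wrap1 = π − 2β = 201.7195°
wrap2 = π + 2β = 158.2805°

wrap2=158.28_deg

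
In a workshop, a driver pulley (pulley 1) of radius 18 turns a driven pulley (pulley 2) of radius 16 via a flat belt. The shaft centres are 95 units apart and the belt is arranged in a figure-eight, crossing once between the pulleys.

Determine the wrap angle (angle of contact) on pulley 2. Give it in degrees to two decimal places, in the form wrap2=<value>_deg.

wrap2=221.94_deg

crossed belt: β = asin((r1+r2)/C) = asin(34/95) = 20.9710°
wrap1 = wrap2 = π + 2β = 221.9419°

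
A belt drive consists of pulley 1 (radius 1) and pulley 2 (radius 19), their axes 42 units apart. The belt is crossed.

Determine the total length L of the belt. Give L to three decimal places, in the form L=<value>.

L=156.549

crossed belt: β = asin((r1+r2)/C) = asin(20/42) = 28.4369°
wrap1 = wrap2 = π + 2β = 236.8738°
tangent length = C·cosβ = 36.9324
L = (r1+r2)·wrap + 2·C·cosβ = 20·4.1342 + 2·36.9324 = 156.5493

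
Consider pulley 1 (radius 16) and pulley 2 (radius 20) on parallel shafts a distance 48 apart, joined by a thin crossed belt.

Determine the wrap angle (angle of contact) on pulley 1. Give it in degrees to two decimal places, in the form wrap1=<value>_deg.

wrap1=277.18_deg

crossed belt: β = asin((r1+r2)/C) = asin(36/48) = 48.5904°
wrap1 = wrap2 = π + 2β = 277.1808°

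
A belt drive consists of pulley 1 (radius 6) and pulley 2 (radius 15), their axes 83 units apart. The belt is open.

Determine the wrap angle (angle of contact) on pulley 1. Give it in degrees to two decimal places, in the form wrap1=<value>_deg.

wrap1=167.55_deg

open belt: β = asin((r2−r1)/C) = asin(9/83) = 6.2250°
wrap1 = π − 2β = 167.5499°
wrap2 = π + 2β = 192.4501°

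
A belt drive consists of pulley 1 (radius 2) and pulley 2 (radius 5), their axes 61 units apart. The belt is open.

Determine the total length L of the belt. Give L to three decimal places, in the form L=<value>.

L=144.139

open belt: β = asin((r2−r1)/C) = asin(3/61) = 2.8190°
wrap1 = π − 2β = 174.3621°
wrap2 = π + 2β = 185.6379°
tangent length = C·cosβ = 60.9262
L = r1·wrap1 + r2·wrap2 + 2·C·cosβ = 2·3.0432 + 5·3.2400 + 2·60.9262 = 144.1387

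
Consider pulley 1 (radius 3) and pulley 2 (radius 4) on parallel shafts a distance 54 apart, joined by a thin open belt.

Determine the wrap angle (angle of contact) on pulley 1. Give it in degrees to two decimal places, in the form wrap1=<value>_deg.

open belt: β = asin((r2−r1)/C) = asin(1/54) = 1.0611°
wrap1 = π − 2β = 177.8778°
wrap2 = π + 2β = 182.1222°

wrap1=177.88_deg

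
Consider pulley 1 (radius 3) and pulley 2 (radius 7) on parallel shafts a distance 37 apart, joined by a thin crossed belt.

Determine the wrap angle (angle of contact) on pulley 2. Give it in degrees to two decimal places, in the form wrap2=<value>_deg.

wrap2=211.36_deg

crossed belt: β = asin((r1+r2)/C) = asin(10/37) = 15.6804°
wrap1 = wrap2 = π + 2β = 211.3607°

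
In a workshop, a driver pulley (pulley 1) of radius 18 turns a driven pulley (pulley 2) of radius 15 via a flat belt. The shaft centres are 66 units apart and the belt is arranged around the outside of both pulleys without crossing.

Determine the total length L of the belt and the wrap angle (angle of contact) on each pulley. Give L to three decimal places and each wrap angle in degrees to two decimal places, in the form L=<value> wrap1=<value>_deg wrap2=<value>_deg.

open belt: β = asin((r2−r1)/C) = asin(-3/66) = -2.6053°
wrap1 = π − 2β = 185.2105°
wrap2 = π + 2β = 174.7895°
tangent length = C·cosβ = 65.9318
L = r1·wrap1 + r2·wrap2 + 2·C·cosβ = 18·3.2325 + 15·3.0507 + 2·65.9318 = 235.8089

L=235.809 wrap1=185.21_deg wrap2=174.79_deg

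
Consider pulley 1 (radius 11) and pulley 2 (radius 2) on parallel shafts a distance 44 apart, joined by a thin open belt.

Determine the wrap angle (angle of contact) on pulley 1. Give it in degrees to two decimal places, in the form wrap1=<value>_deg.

wrap1=203.61_deg

open belt: β = asin((r2−r1)/C) = asin(-9/44) = -11.8029°
wrap1 = π − 2β = 203.6058°
wrap2 = π + 2β = 156.3942°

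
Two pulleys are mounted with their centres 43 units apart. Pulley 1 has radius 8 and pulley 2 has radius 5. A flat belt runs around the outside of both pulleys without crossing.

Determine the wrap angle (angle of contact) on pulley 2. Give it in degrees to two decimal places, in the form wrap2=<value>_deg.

wrap2=172.00_deg

open belt: β = asin((r2−r1)/C) = asin(-3/43) = -4.0006°
wrap1 = π − 2β = 188.0013°
wrap2 = π + 2β = 171.9987°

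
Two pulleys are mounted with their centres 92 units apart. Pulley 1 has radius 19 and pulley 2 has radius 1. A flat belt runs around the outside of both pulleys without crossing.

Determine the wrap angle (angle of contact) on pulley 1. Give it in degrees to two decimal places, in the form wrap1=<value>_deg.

wrap1=202.57_deg

open belt: β = asin((r2−r1)/C) = asin(-18/92) = -11.2828°
wrap1 = π − 2β = 202.5656°
wrap2 = π + 2β = 157.4344°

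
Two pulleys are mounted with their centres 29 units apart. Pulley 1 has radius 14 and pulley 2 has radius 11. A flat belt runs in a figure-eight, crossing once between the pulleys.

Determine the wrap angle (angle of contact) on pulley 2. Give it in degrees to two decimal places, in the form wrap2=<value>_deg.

crossed belt: β = asin((r1+r2)/C) = asin(25/29) = 59.5497°
wrap1 = wrap2 = π + 2β = 299.0994°

wrap2=299.10_deg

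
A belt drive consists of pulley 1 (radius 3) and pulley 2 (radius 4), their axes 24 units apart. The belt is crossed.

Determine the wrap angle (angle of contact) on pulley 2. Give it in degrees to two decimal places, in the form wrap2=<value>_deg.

wrap2=213.92_deg

crossed belt: β = asin((r1+r2)/C) = asin(7/24) = 16.9578°
wrap1 = wrap2 = π + 2β = 213.9155°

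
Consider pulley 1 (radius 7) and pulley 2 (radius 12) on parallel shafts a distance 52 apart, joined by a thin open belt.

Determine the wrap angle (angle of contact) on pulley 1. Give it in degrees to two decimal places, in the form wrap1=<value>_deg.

open belt: β = asin((r2−r1)/C) = asin(5/52) = 5.5177°
wrap1 = π − 2β = 168.9645°
wrap2 = π + 2β = 191.0355°

wrap1=168.96_deg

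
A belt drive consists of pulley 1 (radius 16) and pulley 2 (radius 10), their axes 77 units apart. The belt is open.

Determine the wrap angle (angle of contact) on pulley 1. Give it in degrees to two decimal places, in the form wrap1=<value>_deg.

wrap1=188.94_deg

open belt: β = asin((r2−r1)/C) = asin(-6/77) = -4.4691°
wrap1 = π − 2β = 188.9383°
wrap2 = π + 2β = 171.0617°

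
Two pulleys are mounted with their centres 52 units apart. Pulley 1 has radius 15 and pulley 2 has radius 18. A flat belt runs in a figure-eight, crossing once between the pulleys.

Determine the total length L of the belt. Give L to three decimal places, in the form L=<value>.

crossed belt: β = asin((r1+r2)/C) = asin(33/52) = 39.3915°
wrap1 = wrap2 = π + 2β = 258.7829°
tangent length = C·cosβ = 40.1871
L = (r1+r2)·wrap + 2·C·cosβ = 33·4.5166 + 2·40.1871 = 229.4224

L=229.422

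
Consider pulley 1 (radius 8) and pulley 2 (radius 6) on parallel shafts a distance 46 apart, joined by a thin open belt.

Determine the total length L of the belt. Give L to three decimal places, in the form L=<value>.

open belt: β = asin((r2−r1)/C) = asin(-2/46) = -2.4919°
wrap1 = π − 2β = 184.9838°
wrap2 = π + 2β = 175.0162°
tangent length = C·cosβ = 45.9565
L = r1·wrap1 + r2·wrap2 + 2·C·cosβ = 8·3.2286 + 6·3.0546 + 2·45.9565 = 136.0693

L=136.069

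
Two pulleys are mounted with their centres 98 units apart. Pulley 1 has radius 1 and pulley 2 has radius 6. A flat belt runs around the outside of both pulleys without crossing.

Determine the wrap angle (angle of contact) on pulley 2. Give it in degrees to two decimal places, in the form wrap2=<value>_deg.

wrap2=185.85_deg

open belt: β = asin((r2−r1)/C) = asin(5/98) = 2.9245°
wrap1 = π − 2β = 174.1510°
wrap2 = π + 2β = 185.8490°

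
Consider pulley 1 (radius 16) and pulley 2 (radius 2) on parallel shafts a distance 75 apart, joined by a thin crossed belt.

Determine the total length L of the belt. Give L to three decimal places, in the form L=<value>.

crossed belt: β = asin((r1+r2)/C) = asin(18/75) = 13.8865°
wrap1 = wrap2 = π + 2β = 207.7731°
tangent length = C·cosβ = 72.8080
L = (r1+r2)·wrap + 2·C·cosβ = 18·3.6263 + 2·72.8080 = 210.8898

L=210.890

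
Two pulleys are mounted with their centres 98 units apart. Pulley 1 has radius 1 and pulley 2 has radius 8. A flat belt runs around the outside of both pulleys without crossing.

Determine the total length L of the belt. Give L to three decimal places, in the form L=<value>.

L=224.775

open belt: β = asin((r2−r1)/C) = asin(7/98) = 4.0960°
wrap1 = π − 2β = 171.8079°
wrap2 = π + 2β = 188.1921°
tangent length = C·cosβ = 97.7497
L = r1·wrap1 + r2·wrap2 + 2·C·cosβ = 1·2.9986 + 8·3.2846 + 2·97.7497 = 224.7745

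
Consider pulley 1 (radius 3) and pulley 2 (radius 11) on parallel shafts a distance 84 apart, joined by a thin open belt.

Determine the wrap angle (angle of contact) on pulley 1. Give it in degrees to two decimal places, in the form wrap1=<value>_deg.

open belt: β = asin((r2−r1)/C) = asin(8/84) = 5.4650°
wrap1 = π − 2β = 169.0700°
wrap2 = π + 2β = 190.9300°

wrap1=169.07_deg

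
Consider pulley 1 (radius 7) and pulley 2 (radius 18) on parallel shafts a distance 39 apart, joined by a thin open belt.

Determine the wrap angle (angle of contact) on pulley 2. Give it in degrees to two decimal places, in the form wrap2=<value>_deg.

wrap2=212.77_deg

open belt: β = asin((r2−r1)/C) = asin(11/39) = 16.3827°
wrap1 = π − 2β = 147.2347°
wrap2 = π + 2β = 212.7653°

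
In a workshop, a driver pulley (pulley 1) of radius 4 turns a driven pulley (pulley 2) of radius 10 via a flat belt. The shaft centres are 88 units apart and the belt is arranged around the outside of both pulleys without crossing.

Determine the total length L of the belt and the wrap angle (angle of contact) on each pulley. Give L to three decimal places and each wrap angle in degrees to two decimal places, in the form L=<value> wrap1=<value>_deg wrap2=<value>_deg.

open belt: β = asin((r2−r1)/C) = asin(6/88) = 3.9096°
wrap1 = π − 2β = 172.1809°
wrap2 = π + 2β = 187.8191°
tangent length = C·cosβ = 87.7952
L = r1·wrap1 + r2·wrap2 + 2·C·cosβ = 4·3.0051 + 10·3.2781 + 2·87.7952 = 220.3915

L=220.392 wrap1=172.18_deg wrap2=187.82_deg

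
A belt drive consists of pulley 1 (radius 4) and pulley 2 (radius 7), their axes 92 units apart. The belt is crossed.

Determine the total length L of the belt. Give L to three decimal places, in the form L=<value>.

crossed belt: β = asin((r1+r2)/C) = asin(11/92) = 6.8670°
wrap1 = wrap2 = π + 2β = 193.7340°
tangent length = C·cosβ = 91.3400
L = (r1+r2)·wrap + 2·C·cosβ = 11·3.3813 + 2·91.3400 = 219.8743

L=219.874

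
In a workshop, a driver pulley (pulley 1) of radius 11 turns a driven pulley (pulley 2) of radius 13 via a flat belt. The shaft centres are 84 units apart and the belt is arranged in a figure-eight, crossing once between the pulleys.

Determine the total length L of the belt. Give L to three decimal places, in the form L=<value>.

crossed belt: β = asin((r1+r2)/C) = asin(24/84) = 16.6015°
wrap1 = wrap2 = π + 2β = 213.2031°
tangent length = C·cosβ = 80.4984
L = (r1+r2)·wrap + 2·C·cosβ = 24·3.7211 + 2·80.4984 = 250.3032

L=250.303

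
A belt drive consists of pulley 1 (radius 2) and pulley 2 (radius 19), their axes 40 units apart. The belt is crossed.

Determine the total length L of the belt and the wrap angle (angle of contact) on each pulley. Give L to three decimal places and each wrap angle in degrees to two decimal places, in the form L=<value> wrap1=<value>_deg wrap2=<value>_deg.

crossed belt: β = asin((r1+r2)/C) = asin(21/40) = 31.6682°
wrap1 = wrap2 = π + 2β = 243.3365°
tangent length = C·cosβ = 34.0441
L = (r1+r2)·wrap + 2·C·cosβ = 21·4.2470 + 2·34.0441 = 157.2757

L=157.276 wrap1=243.34_deg wrap2=243.34_deg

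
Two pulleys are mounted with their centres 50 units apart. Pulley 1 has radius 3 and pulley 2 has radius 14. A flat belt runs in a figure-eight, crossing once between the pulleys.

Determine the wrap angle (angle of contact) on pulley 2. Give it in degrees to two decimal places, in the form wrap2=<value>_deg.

wrap2=219.75_deg

crossed belt: β = asin((r1+r2)/C) = asin(17/50) = 19.8769°
wrap1 = wrap2 = π + 2β = 219.7537°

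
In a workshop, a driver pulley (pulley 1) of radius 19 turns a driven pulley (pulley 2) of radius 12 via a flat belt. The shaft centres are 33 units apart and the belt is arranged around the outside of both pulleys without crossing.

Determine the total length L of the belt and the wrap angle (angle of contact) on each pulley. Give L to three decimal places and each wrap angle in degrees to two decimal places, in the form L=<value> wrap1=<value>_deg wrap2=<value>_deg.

L=164.880 wrap1=204.49_deg wrap2=155.51_deg

open belt: β = asin((r2−r1)/C) = asin(-7/33) = -12.2467°
wrap1 = π − 2β = 204.4934°
wrap2 = π + 2β = 155.5066°
tangent length = C·cosβ = 32.2490
L = r1·wrap1 + r2·wrap2 + 2·C·cosβ = 19·3.5691 + 12·2.7141 + 2·32.2490 = 164.8799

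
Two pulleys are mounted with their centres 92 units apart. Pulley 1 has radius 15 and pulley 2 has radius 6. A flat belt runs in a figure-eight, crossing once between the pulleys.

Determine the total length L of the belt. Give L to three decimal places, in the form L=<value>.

crossed belt: β = asin((r1+r2)/C) = asin(21/92) = 13.1947°
wrap1 = wrap2 = π + 2β = 206.3894°
tangent length = C·cosβ = 89.5712
L = (r1+r2)·wrap + 2·C·cosβ = 21·3.6022 + 2·89.5712 = 254.7881

L=254.788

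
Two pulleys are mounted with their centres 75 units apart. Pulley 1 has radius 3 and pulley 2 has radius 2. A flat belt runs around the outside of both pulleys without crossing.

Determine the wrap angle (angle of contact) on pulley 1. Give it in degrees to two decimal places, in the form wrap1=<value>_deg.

open belt: β = asin((r2−r1)/C) = asin(-1/75) = -0.7640°
wrap1 = π − 2β = 181.5279°
wrap2 = π + 2β = 178.4721°

wrap1=181.53_deg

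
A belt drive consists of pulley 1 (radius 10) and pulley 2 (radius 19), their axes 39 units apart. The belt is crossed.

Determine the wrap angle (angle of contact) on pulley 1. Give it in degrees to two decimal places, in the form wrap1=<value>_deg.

crossed belt: β = asin((r1+r2)/C) = asin(29/39) = 48.0381°
wrap1 = wrap2 = π + 2β = 276.0762°

wrap1=276.08_deg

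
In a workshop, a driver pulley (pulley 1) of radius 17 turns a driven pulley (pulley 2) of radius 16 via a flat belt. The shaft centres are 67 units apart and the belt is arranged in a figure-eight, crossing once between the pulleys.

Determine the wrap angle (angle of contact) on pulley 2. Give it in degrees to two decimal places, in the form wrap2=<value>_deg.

crossed belt: β = asin((r1+r2)/C) = asin(33/67) = 29.5075°
wrap1 = wrap2 = π + 2β = 239.0150°

wrap2=239.01_deg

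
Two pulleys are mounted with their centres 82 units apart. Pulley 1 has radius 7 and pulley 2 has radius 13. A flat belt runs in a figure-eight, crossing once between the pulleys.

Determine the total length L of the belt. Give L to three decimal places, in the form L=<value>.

L=231.735

crossed belt: β = asin((r1+r2)/C) = asin(20/82) = 14.1170°
wrap1 = wrap2 = π + 2β = 208.2340°
tangent length = C·cosβ = 79.5236
L = (r1+r2)·wrap + 2·C·cosβ = 20·3.6344 + 2·79.5236 = 231.7345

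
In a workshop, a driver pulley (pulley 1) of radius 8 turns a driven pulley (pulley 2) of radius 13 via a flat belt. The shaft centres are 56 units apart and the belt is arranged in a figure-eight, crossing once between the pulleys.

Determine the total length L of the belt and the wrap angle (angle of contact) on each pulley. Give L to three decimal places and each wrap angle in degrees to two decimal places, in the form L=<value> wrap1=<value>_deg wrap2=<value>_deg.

crossed belt: β = asin((r1+r2)/C) = asin(21/56) = 22.0243°
wrap1 = wrap2 = π + 2β = 224.0486°
tangent length = C·cosβ = 51.9134
L = (r1+r2)·wrap + 2·C·cosβ = 21·3.9104 + 2·51.9134 = 185.9449

L=185.945 wrap1=224.05_deg wrap2=224.05_deg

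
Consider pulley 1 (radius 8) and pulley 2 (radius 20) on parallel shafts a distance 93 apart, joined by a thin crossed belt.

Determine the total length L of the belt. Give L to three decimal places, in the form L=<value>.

crossed belt: β = asin((r1+r2)/C) = asin(28/93) = 17.5222°
wrap1 = wrap2 = π + 2β = 215.0444°
tangent length = C·cosβ = 88.6848
L = (r1+r2)·wrap + 2·C·cosβ = 28·3.7532 + 2·88.6848 = 282.4602

L=282.460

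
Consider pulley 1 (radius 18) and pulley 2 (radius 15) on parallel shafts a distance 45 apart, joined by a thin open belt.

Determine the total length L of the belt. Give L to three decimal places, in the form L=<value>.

L=193.873

open belt: β = asin((r2−r1)/C) = asin(-3/45) = -3.8226°
wrap1 = π − 2β = 187.6451°
wrap2 = π + 2β = 172.3549°
tangent length = C·cosβ = 44.8999
L = r1·wrap1 + r2·wrap2 + 2·C·cosβ = 18·3.2750 + 15·3.0082 + 2·44.8999 = 193.8726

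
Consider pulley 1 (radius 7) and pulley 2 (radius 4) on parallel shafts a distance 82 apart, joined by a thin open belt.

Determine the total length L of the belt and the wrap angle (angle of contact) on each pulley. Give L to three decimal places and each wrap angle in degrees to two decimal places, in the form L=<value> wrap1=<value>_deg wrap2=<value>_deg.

open belt: β = asin((r2−r1)/C) = asin(-3/82) = -2.0967°
wrap1 = π − 2β = 184.1933°
wrap2 = π + 2β = 175.8067°
tangent length = C·cosβ = 81.9451
L = r1·wrap1 + r2·wrap2 + 2·C·cosβ = 7·3.2148 + 4·3.0684 + 2·81.9451 = 198.6673

L=198.667 wrap1=184.19_deg wrap2=175.81_deg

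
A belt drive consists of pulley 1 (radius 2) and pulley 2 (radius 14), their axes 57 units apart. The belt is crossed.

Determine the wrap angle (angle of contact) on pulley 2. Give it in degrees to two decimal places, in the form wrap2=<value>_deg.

wrap2=212.60_deg

crossed belt: β = asin((r1+r2)/C) = asin(16/57) = 16.3021°
wrap1 = wrap2 = π + 2β = 212.6042°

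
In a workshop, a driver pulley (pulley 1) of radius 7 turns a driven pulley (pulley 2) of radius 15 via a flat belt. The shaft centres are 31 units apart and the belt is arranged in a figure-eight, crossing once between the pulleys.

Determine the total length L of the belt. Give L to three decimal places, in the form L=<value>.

L=147.513

crossed belt: β = asin((r1+r2)/C) = asin(22/31) = 45.2087°
wrap1 = wrap2 = π + 2β = 270.4174°
tangent length = C·cosβ = 21.8403
L = (r1+r2)·wrap + 2·C·cosβ = 22·4.7197 + 2·21.8403 = 147.5135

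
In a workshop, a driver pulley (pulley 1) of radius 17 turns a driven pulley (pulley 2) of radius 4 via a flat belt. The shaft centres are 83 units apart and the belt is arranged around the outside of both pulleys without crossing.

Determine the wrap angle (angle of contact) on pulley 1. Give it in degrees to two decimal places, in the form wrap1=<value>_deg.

open belt: β = asin((r2−r1)/C) = asin(-13/83) = -9.0111°
wrap1 = π − 2β = 198.0223°
wrap2 = π + 2β = 161.9777°

wrap1=198.02_deg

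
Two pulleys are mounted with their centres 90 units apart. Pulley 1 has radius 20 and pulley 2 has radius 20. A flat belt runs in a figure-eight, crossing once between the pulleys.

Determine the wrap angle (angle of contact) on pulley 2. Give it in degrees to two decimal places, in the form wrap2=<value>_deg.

wrap2=232.78_deg

crossed belt: β = asin((r1+r2)/C) = asin(40/90) = 26.3878°
wrap1 = wrap2 = π + 2β = 232.7756°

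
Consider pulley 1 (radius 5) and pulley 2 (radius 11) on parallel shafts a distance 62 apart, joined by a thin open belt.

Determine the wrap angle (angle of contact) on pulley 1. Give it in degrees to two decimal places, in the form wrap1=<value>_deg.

open belt: β = asin((r2−r1)/C) = asin(6/62) = 5.5534°
wrap1 = π − 2β = 168.8931°
wrap2 = π + 2β = 191.1069°

wrap1=168.89_deg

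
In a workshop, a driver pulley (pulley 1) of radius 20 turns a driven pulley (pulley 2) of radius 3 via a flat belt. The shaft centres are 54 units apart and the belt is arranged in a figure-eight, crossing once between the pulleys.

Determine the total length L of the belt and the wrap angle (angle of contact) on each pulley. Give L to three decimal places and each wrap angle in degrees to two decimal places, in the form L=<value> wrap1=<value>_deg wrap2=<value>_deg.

crossed belt: β = asin((r1+r2)/C) = asin(23/54) = 25.2093°
wrap1 = wrap2 = π + 2β = 230.4186°
tangent length = C·cosβ = 48.8569
L = (r1+r2)·wrap + 2·C·cosβ = 23·4.0216 + 2·48.8569 = 190.2098

L=190.210 wrap1=230.42_deg wrap2=230.42_deg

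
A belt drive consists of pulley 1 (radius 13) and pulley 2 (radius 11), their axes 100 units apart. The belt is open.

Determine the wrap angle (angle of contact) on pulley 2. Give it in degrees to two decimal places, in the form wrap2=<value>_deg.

open belt: β = asin((r2−r1)/C) = asin(-2/100) = -1.1460°
wrap1 = π − 2β = 182.2920°
wrap2 = π + 2β = 177.7080°

wrap2=177.71_deg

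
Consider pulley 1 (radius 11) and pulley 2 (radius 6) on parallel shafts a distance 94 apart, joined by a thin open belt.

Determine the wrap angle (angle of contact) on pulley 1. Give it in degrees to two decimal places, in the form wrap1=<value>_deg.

wrap1=186.10_deg

open belt: β = asin((r2−r1)/C) = asin(-5/94) = -3.0491°
wrap1 = π − 2β = 186.0982°
wrap2 = π + 2β = 173.9018°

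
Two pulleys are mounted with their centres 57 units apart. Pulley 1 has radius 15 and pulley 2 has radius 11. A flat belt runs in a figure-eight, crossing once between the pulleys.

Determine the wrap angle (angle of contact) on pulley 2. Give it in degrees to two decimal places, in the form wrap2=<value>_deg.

wrap2=234.28_deg

crossed belt: β = asin((r1+r2)/C) = asin(26/57) = 27.1383°
wrap1 = wrap2 = π + 2β = 234.2767°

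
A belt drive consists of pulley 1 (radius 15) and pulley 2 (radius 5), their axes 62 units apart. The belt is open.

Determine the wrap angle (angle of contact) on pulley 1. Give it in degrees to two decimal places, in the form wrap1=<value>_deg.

open belt: β = asin((r2−r1)/C) = asin(-10/62) = -9.2818°
wrap1 = π − 2β = 198.5636°
wrap2 = π + 2β = 161.4364°

wrap1=198.56_deg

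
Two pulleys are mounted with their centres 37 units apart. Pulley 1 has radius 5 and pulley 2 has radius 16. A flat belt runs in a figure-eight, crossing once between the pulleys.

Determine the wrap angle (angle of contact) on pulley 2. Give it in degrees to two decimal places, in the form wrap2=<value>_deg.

wrap2=249.16_deg

crossed belt: β = asin((r1+r2)/C) = asin(21/37) = 34.5808°
wrap1 = wrap2 = π + 2β = 249.1616°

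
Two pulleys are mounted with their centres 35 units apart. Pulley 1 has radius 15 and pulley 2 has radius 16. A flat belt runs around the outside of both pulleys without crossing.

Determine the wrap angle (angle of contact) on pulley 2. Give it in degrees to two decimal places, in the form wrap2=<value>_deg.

open belt: β = asin((r2−r1)/C) = asin(1/35) = 1.6372°
wrap1 = π − 2β = 176.7255°
wrap2 = π + 2β = 183.2745°

wrap2=183.27_deg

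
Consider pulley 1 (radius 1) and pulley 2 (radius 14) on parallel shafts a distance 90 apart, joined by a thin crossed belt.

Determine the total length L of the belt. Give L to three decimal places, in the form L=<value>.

crossed belt: β = asin((r1+r2)/C) = asin(15/90) = 9.5941°
wrap1 = wrap2 = π + 2β = 199.1881°
tangent length = C·cosβ = 88.7412
L = (r1+r2)·wrap + 2·C·cosβ = 15·3.4765 + 2·88.7412 = 229.6297

L=229.630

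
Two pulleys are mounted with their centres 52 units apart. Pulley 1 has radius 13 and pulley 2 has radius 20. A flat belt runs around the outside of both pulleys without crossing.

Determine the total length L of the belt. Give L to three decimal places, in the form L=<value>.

L=208.616

open belt: β = asin((r2−r1)/C) = asin(7/52) = 7.7364°
wrap1 = π − 2β = 164.5272°
wrap2 = π + 2β = 195.4728°
tangent length = C·cosβ = 51.5267
L = r1·wrap1 + r2·wrap2 + 2·C·cosβ = 13·2.8715 + 20·3.4116 + 2·51.5267 = 208.6163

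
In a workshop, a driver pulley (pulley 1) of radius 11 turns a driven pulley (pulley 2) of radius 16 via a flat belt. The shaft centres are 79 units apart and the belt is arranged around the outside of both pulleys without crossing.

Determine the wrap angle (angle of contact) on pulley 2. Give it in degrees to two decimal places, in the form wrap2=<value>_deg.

open belt: β = asin((r2−r1)/C) = asin(5/79) = 3.6287°
wrap1 = π − 2β = 172.7425°
wrap2 = π + 2β = 187.2575°

wrap2=187.26_deg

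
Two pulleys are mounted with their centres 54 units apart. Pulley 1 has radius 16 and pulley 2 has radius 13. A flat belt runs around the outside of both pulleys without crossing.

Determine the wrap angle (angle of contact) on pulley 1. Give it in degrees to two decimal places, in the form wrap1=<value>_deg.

open belt: β = asin((r2−r1)/C) = asin(-3/54) = -3.1847°
wrap1 = π − 2β = 186.3695°
wrap2 = π + 2β = 173.6305°

wrap1=186.37_deg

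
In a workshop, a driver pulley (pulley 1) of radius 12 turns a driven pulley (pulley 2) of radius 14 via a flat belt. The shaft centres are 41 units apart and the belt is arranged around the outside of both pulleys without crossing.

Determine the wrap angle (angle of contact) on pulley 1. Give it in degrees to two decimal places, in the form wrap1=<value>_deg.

open belt: β = asin((r2−r1)/C) = asin(2/41) = 2.7960°
wrap1 = π − 2β = 174.4079°
wrap2 = π + 2β = 185.5921°

wrap1=174.41_deg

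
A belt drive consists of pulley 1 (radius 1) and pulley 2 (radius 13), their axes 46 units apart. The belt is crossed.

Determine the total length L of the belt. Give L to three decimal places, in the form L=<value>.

crossed belt: β = asin((r1+r2)/C) = asin(14/46) = 17.7189°
wrap1 = wrap2 = π + 2β = 215.4379°
tangent length = C·cosβ = 43.8178
L = (r1+r2)·wrap + 2·C·cosβ = 14·3.7601 + 2·43.8178 = 140.2770

L=140.277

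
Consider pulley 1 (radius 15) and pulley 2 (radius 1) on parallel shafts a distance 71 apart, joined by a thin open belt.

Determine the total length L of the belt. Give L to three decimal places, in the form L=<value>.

L=195.035

open belt: β = asin((r2−r1)/C) = asin(-14/71) = -11.3723°
wrap1 = π − 2β = 202.7446°
wrap2 = π + 2β = 157.2554°
tangent length = C·cosβ = 69.6060
L = r1·wrap1 + r2·wrap2 + 2·C·cosβ = 15·3.5386 + 1·2.7446 + 2·69.6060 = 195.0351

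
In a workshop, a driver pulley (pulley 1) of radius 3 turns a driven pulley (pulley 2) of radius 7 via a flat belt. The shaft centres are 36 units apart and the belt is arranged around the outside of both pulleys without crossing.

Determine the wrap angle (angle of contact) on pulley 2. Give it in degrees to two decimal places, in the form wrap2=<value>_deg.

open belt: β = asin((r2−r1)/C) = asin(4/36) = 6.3794°
wrap1 = π − 2β = 167.2413°
wrap2 = π + 2β = 192.7587°

wrap2=192.76_deg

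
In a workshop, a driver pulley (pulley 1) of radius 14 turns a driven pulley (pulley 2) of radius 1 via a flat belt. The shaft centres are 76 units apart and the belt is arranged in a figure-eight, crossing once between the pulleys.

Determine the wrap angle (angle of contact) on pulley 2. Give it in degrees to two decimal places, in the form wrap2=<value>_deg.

wrap2=202.77_deg

crossed belt: β = asin((r1+r2)/C) = asin(15/76) = 11.3831°
wrap1 = wrap2 = π + 2β = 202.7662°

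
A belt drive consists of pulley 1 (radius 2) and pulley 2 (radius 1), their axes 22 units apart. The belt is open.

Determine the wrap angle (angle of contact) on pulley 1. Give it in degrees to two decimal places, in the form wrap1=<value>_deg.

wrap1=185.21_deg

open belt: β = asin((r2−r1)/C) = asin(-1/22) = -2.6053°
wrap1 = π − 2β = 185.2105°
wrap2 = π + 2β = 174.7895°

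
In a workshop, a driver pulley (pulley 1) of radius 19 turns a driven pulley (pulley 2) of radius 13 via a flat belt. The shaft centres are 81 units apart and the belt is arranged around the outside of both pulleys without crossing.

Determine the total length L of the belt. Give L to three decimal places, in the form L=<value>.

L=262.976

open belt: β = asin((r2−r1)/C) = asin(-6/81) = -4.2480°
wrap1 = π − 2β = 188.4960°
wrap2 = π + 2β = 171.5040°
tangent length = C·cosβ = 80.7775
L = r1·wrap1 + r2·wrap2 + 2·C·cosβ = 19·3.2899 + 13·2.9933 + 2·80.7775 = 262.9756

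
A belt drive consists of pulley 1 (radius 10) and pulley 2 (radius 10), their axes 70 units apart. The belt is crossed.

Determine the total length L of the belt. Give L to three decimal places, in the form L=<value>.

crossed belt: β = asin((r1+r2)/C) = asin(20/70) = 16.6015°
wrap1 = wrap2 = π + 2β = 213.2031°
tangent length = C·cosβ = 67.0820
L = (r1+r2)·wrap + 2·C·cosβ = 20·3.7211 + 2·67.0820 = 208.5860

L=208.586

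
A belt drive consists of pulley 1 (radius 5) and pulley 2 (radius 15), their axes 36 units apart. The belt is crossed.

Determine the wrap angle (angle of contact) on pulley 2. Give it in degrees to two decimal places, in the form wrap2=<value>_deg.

crossed belt: β = asin((r1+r2)/C) = asin(20/36) = 33.7490°
wrap1 = wrap2 = π + 2β = 247.4980°

wrap2=247.50_deg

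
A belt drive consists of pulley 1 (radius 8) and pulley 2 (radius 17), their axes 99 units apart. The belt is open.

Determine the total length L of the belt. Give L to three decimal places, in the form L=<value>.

L=277.359

open belt: β = asin((r2−r1)/C) = asin(9/99) = 5.2159°
wrap1 = π − 2β = 169.5682°
wrap2 = π + 2β = 190.4318°
tangent length = C·cosβ = 98.5901
L = r1·wrap1 + r2·wrap2 + 2·C·cosβ = 8·2.9595 + 17·3.3237 + 2·98.5901 = 277.3586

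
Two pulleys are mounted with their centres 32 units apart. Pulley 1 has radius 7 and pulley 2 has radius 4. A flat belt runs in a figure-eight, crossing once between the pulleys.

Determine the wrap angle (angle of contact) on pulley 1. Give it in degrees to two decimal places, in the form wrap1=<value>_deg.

crossed belt: β = asin((r1+r2)/C) = asin(11/32) = 20.1055°
wrap1 = wrap2 = π + 2β = 220.2110°

wrap1=220.21_deg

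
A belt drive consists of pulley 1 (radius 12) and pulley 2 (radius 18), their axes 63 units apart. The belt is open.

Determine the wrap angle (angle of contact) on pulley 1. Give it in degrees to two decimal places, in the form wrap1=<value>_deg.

wrap1=169.07_deg

open belt: β = asin((r2−r1)/C) = asin(6/63) = 5.4650°
wrap1 = π − 2β = 169.0700°
wrap2 = π + 2β = 190.9300°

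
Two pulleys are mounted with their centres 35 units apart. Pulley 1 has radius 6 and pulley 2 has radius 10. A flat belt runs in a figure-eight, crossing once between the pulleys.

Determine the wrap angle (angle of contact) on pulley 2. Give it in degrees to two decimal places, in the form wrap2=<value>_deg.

crossed belt: β = asin((r1+r2)/C) = asin(16/35) = 27.2029°
wrap1 = wrap2 = π + 2β = 234.4058°

wrap2=234.41_deg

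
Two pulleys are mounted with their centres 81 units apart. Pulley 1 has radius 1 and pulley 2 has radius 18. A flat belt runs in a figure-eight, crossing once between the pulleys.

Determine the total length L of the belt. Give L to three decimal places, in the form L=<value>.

L=226.168

crossed belt: β = asin((r1+r2)/C) = asin(19/81) = 13.5662°
wrap1 = wrap2 = π + 2β = 207.1323°
tangent length = C·cosβ = 78.7401
L = (r1+r2)·wrap + 2·C·cosβ = 19·3.6151 + 2·78.7401 = 226.1678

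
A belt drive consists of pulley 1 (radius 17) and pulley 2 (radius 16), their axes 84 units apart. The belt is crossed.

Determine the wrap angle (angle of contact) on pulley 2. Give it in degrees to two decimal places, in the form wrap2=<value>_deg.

wrap2=226.26_deg

crossed belt: β = asin((r1+r2)/C) = asin(33/84) = 23.1324°
wrap1 = wrap2 = π + 2β = 226.2648°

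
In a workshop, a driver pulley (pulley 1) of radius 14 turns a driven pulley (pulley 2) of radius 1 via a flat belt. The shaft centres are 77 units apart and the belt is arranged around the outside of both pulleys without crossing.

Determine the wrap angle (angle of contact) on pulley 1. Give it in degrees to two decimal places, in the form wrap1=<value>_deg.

open belt: β = asin((r2−r1)/C) = asin(-13/77) = -9.7199°
wrap1 = π − 2β = 199.4397°
wrap2 = π + 2β = 160.5603°

wrap1=199.44_deg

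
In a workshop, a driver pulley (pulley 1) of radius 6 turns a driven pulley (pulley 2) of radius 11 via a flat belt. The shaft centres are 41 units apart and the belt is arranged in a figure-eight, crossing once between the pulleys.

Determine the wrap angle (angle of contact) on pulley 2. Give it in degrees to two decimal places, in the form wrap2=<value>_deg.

wrap2=228.99_deg

crossed belt: β = asin((r1+r2)/C) = asin(17/41) = 24.4963°
wrap1 = wrap2 = π + 2β = 228.9926°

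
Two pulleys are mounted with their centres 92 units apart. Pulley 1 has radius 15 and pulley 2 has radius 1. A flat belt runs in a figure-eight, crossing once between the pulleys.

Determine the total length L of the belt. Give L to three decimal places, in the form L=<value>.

L=237.055

crossed belt: β = asin((r1+r2)/C) = asin(16/92) = 10.0154°
wrap1 = wrap2 = π + 2β = 200.0308°
tangent length = C·cosβ = 90.5980
L = (r1+r2)·wrap + 2·C·cosβ = 16·3.4912 + 2·90.5980 = 237.0552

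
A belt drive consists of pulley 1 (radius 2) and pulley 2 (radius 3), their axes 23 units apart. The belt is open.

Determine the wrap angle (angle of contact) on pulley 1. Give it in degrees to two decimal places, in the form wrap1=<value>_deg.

wrap1=175.02_deg

open belt: β = asin((r2−r1)/C) = asin(1/23) = 2.4919°
wrap1 = π − 2β = 175.0162°
wrap2 = π + 2β = 184.9838°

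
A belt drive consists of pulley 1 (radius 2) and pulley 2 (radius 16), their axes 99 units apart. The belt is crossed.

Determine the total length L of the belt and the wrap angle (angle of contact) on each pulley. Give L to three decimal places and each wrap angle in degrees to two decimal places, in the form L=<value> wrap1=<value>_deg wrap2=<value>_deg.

crossed belt: β = asin((r1+r2)/C) = asin(18/99) = 10.4757°
wrap1 = wrap2 = π + 2β = 200.9514°
tangent length = C·cosβ = 97.3499
L = (r1+r2)·wrap + 2·C·cosβ = 18·3.5073 + 2·97.3499 = 257.8305

L=257.831 wrap1=200.95_deg wrap2=200.95_deg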